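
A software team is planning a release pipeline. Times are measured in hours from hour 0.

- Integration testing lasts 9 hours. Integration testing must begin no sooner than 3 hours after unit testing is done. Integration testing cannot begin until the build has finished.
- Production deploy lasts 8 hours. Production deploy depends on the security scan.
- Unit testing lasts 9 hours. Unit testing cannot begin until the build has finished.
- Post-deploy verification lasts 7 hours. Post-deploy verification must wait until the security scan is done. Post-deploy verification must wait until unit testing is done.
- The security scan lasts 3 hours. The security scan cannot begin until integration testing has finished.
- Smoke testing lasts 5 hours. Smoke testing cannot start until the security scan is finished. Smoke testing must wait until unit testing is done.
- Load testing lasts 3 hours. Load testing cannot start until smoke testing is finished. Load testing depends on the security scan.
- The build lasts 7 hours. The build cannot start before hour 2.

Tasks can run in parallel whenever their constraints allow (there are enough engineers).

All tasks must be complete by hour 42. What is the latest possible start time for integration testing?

Nothing follows load testing; the deadline of hour 42 is its only limit. It must start by 42 − 3 = hour 39.
Smoke testing has to be done before load testing (must start by hour 39). That means finishing by hour 39, i.e. starting by 39 − 5 = hour 34.
To finish by hour 42, production deploy (duration 8) must start no later than hour 34.
Nothing follows post-deploy verification; the deadline of hour 42 is its only limit. It must start by 42 − 7 = hour 35.
The security scan has several dependents: smoke testing (must start by hour 34); load testing (must start by hour 39); production deploy (must start by hour 34); post-deploy verification (must start by hour 35). The earliest of those limits is hour 34, so the security scan must start by 34 − 3 = hour 31.
Since the security scan (must start by hour 31) depends on it, integration testing must finish by hour 31. Backing off its 9-hour duration gives a latest start of hour 22.

22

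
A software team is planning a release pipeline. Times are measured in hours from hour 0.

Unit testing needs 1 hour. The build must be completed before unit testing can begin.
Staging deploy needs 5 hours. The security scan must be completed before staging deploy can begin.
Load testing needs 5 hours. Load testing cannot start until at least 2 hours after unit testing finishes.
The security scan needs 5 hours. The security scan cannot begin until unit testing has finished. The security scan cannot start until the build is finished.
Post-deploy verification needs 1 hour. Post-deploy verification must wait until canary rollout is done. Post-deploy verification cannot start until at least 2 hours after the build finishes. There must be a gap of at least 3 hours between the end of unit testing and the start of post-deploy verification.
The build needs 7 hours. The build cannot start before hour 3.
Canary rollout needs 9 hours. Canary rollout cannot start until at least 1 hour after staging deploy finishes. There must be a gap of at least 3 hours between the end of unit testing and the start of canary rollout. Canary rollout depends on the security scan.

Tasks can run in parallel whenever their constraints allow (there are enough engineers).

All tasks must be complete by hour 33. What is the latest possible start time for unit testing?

Post-deploy verification must finish by hour 33; it takes 1 hour, so it must start by 33 − 1 = hour 32.
Canary rollout feeds into post-deploy verification (must start by hour 32); so canary rollout must finish by hour 32 and therefore start by hour 23.
Staging deploy has to be done before canary rollout (must start by hour 23, minus 1-hour gap → hour 22). That means finishing by hour 22, i.e. starting by 22 − 5 = hour 17.
The security scan has several dependents: staging deploy (must start by hour 17); canary rollout (must start by hour 23). The earliest of those limits is hour 17, so the security scan must start by 17 − 5 = hour 12.
Load testing has no dependents, so it just needs to finish by hour 33. Starting by 33 − 5 = hour 28 achieves that.
For unit testing: the security scan (must start by hour 12); canary rollout (must start by hour 23, minus 3-hour gap → hour 20); load testing (must start by hour 28, minus 2-hour gap → hour 26); post-deploy verification (must start by hour 32, minus 3-hour gap → hour 29). The most restrictive is hour 12; with a 1-hour duration, unit testing must start by hour 11.

11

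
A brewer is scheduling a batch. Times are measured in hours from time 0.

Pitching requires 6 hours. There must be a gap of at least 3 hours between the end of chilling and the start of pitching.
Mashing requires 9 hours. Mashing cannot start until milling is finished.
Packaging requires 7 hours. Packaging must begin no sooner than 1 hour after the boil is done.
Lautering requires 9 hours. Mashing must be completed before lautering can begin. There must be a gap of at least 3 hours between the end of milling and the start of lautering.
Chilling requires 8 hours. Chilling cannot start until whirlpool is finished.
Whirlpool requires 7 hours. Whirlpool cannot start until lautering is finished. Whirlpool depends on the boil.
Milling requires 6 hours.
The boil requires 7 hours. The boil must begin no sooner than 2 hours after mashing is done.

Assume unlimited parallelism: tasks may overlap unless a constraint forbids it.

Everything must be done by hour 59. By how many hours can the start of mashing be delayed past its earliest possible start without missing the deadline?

11

Milling has no prerequisites, so it starts at hour 0 and finishes at hour 6.
Mashing cannot begin until milling (finishes hour 6). It runs from hour 6 to 6 + 9 = hour 15.

Working backward from the deadline:
Pitching has no dependents, so it just needs to finish by hour 59. Starting by 59 − 6 = hour 53 achieves that.
Since pitching (must start by hour 53, minus 3-hour gap → hour 50) depends on it, chilling must finish by hour 50. Backing off its 8-hour duration gives a latest start of hour 42.
Whirlpool must finish before chilling (must start by hour 42). With a 7-hour duration, whirlpool must start by 42 − 7 = hour 35.
Lautering has to be done before whirlpool (must start by hour 35). That means finishing by hour 35, i.e. starting by 35 − 9 = hour 26.
Nothing follows packaging; the deadline of hour 59 is its only limit. It must start by 59 − 7 = hour 52.
The boil must finish in time for whirlpool (must start by hour 35); packaging (must start by hour 52, minus 1-hour gap → hour 51). The tightest is hour 35, so the boil must start by 35 − 7 = hour 28.
Mashing has several dependents: lautering (must start by hour 26); the boil (must start by hour 28, minus 2-hour gap → hour 26). The earliest of those limits is hour 26, so mashing must start by 26 − 9 = hour 17.
So mashing can start as early as hour 6 and as late as hour 17, giving 17 − 6 = 11 hours of slack.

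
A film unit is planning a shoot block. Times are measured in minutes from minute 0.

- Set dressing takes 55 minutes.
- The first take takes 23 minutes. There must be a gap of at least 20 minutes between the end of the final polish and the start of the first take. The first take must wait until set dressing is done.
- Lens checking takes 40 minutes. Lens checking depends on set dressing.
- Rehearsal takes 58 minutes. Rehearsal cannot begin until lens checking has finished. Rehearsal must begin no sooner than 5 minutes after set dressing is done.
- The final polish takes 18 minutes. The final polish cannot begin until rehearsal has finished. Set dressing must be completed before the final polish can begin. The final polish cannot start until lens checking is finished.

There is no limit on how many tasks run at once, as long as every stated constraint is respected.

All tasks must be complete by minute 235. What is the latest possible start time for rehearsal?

116

The first take has no dependents, so it just needs to finish by minute 235. Starting by 235 − 23 = minute 212 achieves that.
The final polish must finish before the first take (must start by minute 212, minus 20-minute gap → minute 192). With an 18-minute duration, the final polish must start by 192 − 18 = minute 174.
Since the final polish (must start by minute 174) depends on it, rehearsal must finish by minute 174. Backing off its 58-minute duration gives a latest start of minute 116.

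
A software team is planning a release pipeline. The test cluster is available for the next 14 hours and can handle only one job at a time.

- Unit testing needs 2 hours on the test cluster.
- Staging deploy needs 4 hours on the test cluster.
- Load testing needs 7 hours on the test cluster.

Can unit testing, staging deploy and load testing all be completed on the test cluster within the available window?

Running back to back, the jobs need 2 + 4 + 7 = 13 hours on the test cluster.
Since 13 ≤ 14, they fit within the window.

Yes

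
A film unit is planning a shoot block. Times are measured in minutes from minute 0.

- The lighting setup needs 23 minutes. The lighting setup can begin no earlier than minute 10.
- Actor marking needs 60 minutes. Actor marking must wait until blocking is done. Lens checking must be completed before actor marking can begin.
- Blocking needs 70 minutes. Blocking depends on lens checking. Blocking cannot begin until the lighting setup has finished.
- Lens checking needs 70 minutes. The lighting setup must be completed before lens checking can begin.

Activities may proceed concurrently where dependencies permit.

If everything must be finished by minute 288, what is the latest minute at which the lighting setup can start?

65

Nothing follows actor marking; the deadline of minute 288 is its only limit. It must start by 288 − 60 = minute 228.
Blocking must finish before actor marking (must start by minute 228). With a 70-minute duration, blocking must start by 228 − 70 = minute 158.
Lens checking feeds blocking (must start by minute 158); actor marking (must start by minute 228). Taking the minimum, lens checking must finish by minute 158 and start by 158 − 70 = minute 88.
The lighting setup feeds lens checking (must start by minute 88); blocking (must start by minute 158). Taking the minimum, the lighting setup must finish by minute 88 and start by 88 − 23 = minute 65.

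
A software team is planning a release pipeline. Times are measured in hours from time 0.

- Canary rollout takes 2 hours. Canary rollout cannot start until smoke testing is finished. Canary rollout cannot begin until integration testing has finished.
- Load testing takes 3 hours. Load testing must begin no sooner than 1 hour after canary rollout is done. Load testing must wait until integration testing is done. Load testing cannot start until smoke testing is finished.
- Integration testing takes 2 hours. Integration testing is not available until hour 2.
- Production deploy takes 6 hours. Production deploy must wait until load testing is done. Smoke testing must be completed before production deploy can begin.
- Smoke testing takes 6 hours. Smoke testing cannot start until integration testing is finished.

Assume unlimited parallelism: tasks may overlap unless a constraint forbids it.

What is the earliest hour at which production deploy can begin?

Integration testing cannot begin until its own release at hour 2. It runs from hour 2 to 2 + 2 = hour 4.
After integration testing (finishes hour 4), smoke testing can start at hour 4 and finishes at hour 10.
Canary rollout has to wait for smoke testing (finishes hour 10); integration testing (finishes hour 4). The latest of these is hour 10, so canary rollout runs hour 10 to 10 + 2 = hour 12.
Load testing cannot start until canary rollout (finishes hour 12, plus 1-hour gap → hour 13); integration testing (finishes hour 4); smoke testing (finishes hour 10). The controlling bound is hour 13, so load testing finishes at 13 + 3 = hour 16.
Production deploy waits on load testing (finishes hour 16); smoke testing (finishes hour 10). The latest of these is hour 16, which is the earliest production deploy can start.

16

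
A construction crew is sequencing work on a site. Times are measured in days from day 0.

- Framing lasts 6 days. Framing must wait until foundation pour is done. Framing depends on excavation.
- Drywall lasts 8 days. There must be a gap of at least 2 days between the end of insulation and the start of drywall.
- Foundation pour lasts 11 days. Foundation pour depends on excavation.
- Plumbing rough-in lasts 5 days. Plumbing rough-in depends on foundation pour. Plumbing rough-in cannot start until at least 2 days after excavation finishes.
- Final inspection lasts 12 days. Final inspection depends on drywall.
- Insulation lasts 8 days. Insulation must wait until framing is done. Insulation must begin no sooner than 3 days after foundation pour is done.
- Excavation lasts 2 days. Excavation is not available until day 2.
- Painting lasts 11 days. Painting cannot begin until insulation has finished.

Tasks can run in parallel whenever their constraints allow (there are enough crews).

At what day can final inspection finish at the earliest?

Excavation waits on its own release at day 2, so it starts at day 2 and finishes at 2 + 2 = day 4.
After excavation (finishes day 4), foundation pour can start at day 4 and finishes at day 15.
For framing: foundation pour (finishes day 15); excavation (finishes day 4). Taking the maximum gives a start of day 15, and it finishes at 15 + 6 = day 21.
For insulation: framing (finishes day 21); foundation pour (finishes day 15, plus 3-day gap → day 18). Taking the maximum gives a start of day 21, and it finishes at 21 + 8 = day 29.
After insulation (finishes day 29, plus 2-day gap → day 31), drywall can start at day 31 and finishes at day 39.
After drywall (finishes day 39), final inspection can start at day 39 and finishes at day 51.

51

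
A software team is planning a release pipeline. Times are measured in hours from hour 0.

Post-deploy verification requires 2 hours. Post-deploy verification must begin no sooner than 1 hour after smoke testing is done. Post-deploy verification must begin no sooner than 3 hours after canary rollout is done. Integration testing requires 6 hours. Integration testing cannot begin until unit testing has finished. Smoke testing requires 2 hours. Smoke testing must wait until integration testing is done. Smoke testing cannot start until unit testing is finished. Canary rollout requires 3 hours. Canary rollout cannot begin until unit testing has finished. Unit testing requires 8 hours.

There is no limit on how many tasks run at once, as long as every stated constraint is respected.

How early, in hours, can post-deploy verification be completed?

19

Nothing blocks unit testing, so it runs from hour 0 to hour 8.
Canary rollout waits on unit testing (finishes hour 8), so it starts at hour 8 and finishes at 8 + 3 = hour 11.
After unit testing (finishes hour 8), integration testing can start at hour 8 and finishes at hour 14.
For smoke testing: integration testing (finishes hour 14); unit testing (finishes hour 8). Taking the maximum gives a start of hour 14, and it finishes at 14 + 2 = hour 16.
Post-deploy verification cannot start until smoke testing (finishes hour 16, plus 1-hour gap → hour 17); canary rollout (finishes hour 11, plus 3-hour gap → hour 14). The controlling bound is hour 17, so post-deploy verification finishes at 17 + 2 = hour 19.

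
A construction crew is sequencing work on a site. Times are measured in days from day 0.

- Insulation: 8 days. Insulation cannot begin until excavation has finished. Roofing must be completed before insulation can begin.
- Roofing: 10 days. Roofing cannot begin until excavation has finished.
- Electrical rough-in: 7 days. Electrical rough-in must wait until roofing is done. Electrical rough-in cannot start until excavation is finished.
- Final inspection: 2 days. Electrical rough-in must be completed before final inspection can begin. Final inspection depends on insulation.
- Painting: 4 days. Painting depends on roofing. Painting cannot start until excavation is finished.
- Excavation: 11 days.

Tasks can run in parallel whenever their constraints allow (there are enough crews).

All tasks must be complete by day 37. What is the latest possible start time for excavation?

6

Nothing follows final inspection; the deadline of day 37 is its only limit. It must start by 37 − 2 = day 35.
Electrical rough-in must finish before final inspection (must start by day 35). With a 7-day duration, electrical rough-in must start by 35 − 7 = day 28.
Since final inspection (must start by day 35) depends on it, insulation must finish by day 35. Backing off its 8-day duration gives a latest start of day 27.
Painting must finish by day 37; it takes 4 days, so it must start by 37 − 4 = day 33.
Roofing must finish in time for electrical rough-in (must start by day 28); insulation (must start by day 27); painting (must start by day 33). The tightest is day 27, so roofing must start by 27 − 10 = day 17.
For excavation: roofing (must start by day 17); electrical rough-in (must start by day 28); insulation (must start by day 27); painting (must start by day 33). The most restrictive is day 17; with an 11-day duration, excavation must start by day 6.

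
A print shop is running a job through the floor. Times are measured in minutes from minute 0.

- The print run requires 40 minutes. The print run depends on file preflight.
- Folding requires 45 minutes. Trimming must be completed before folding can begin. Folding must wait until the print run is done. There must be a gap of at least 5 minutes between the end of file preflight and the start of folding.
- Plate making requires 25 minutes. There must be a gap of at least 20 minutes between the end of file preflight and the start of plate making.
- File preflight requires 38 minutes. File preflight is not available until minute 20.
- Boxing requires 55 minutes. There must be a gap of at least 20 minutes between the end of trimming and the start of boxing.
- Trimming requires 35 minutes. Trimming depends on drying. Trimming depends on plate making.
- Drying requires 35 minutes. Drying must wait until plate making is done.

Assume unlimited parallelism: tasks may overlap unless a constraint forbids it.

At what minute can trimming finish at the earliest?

File preflight waits on its own release at minute 20, so it starts at minute 20 and finishes at 20 + 38 = minute 58.
Plate making waits on file preflight (finishes minute 58, plus 20-minute gap → minute 78), so it starts at minute 78 and finishes at 78 + 25 = minute 103.
Drying waits on plate making (finishes minute 103), so it starts at minute 103 and finishes at 103 + 35 = minute 138.
Trimming cannot start until drying (finishes minute 138); plate making (finishes minute 103). The controlling bound is minute 138, so trimming finishes at 138 + 35 = minute 173.

173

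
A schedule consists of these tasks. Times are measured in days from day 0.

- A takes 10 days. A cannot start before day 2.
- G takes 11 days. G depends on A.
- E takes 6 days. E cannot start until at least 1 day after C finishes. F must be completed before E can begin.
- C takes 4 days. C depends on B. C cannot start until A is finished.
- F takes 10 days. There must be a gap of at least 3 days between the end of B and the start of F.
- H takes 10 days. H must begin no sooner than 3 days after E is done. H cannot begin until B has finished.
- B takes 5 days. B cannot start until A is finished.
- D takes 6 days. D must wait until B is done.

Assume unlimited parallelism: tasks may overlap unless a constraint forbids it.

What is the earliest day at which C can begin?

A waits on its own release at day 2, so it starts at day 2 and finishes at 2 + 10 = day 12.
B cannot begin until A (finishes day 12). It runs from day 12 to 12 + 5 = day 17.
C waits on B (finishes day 17); A (finishes day 12). The latest of these is day 17, which is the earliest C can start.

17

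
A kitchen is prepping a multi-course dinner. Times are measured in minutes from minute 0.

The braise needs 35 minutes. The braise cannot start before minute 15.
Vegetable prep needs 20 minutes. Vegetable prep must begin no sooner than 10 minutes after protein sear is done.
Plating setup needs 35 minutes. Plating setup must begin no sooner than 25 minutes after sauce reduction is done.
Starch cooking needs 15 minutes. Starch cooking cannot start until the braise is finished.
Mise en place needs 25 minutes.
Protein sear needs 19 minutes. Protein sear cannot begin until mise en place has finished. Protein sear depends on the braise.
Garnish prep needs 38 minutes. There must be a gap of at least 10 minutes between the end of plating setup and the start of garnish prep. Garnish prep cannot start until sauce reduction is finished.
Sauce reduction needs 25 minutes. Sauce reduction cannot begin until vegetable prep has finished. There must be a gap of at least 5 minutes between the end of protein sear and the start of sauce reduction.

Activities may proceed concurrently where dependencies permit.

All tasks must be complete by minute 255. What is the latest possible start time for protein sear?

Garnish prep has no dependents, so it just needs to finish by minute 255. Starting by 255 − 38 = minute 217 achieves that.
Since garnish prep (must start by minute 217, minus 10-minute gap → minute 207) depends on it, plating setup must finish by minute 207. Backing off its 35-minute duration gives a latest start of minute 172.
Sauce reduction has several dependents: plating setup (must start by minute 172, minus 25-minute gap → minute 147); garnish prep (must start by minute 217). The earliest of those limits is minute 147, so sauce reduction must start by 147 − 25 = minute 122.
Since sauce reduction (must start by minute 122) depends on it, vegetable prep must finish by minute 122. Backing off its 20-minute duration gives a latest start of minute 102.
Protein sear feeds vegetable prep (must start by minute 102, minus 10-minute gap → minute 92); sauce reduction (must start by minute 122, minus 5-minute gap → minute 117). Taking the minimum, protein sear must finish by minute 92 and start by 92 − 19 = minute 73.

73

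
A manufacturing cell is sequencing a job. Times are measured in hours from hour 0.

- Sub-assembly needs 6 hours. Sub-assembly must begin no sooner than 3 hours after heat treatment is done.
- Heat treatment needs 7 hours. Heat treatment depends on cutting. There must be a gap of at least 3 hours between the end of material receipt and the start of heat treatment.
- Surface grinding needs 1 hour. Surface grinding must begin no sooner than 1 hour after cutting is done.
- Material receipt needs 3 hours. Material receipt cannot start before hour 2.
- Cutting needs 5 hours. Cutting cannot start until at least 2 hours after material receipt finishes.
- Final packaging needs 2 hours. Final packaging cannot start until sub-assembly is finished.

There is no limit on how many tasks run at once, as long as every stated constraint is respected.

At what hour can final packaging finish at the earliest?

Material receipt cannot begin until its own release at hour 2. It runs from hour 2 to 2 + 3 = hour 5.
Cutting waits on material receipt (finishes hour 5, plus 2-hour gap → hour 7), so it starts at hour 7 and finishes at 7 + 5 = hour 12.
Heat treatment cannot start until cutting (finishes hour 12); material receipt (finishes hour 5, plus 3-hour gap → hour 8). The controlling bound is hour 12, so heat treatment finishes at 12 + 7 = hour 19.
After heat treatment (finishes hour 19, plus 3-hour gap → hour 22), sub-assembly can start at hour 22 and finishes at hour 28.
After sub-assembly (finishes hour 28), final packaging can start at hour 28 and finishes at hour 30.

30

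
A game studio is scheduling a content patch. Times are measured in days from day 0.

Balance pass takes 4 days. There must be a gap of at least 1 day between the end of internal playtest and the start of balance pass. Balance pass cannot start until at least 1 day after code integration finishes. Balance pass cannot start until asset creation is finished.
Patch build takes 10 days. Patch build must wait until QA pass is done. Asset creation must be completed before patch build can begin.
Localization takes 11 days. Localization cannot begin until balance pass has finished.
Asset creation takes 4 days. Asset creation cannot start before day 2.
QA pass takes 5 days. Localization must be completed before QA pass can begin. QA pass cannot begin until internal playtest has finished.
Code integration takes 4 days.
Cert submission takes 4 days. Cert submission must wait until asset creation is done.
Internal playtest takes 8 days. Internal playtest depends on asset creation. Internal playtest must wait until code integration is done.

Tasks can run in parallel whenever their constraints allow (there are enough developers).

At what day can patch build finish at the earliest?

Nothing blocks code integration, so it runs from day 0 to day 4.
Asset creation waits on its own release at day 2, so it starts at day 2 and finishes at 2 + 4 = day 6.
Internal playtest has to wait for asset creation (finishes day 6); code integration (finishes day 4). The latest of these is day 6, so internal playtest runs day 6 to 6 + 8 = day 14.
Balance pass needs all of internal playtest (finishes day 14, plus 1-day gap → day 15); code integration (finishes day 4, plus 1-day gap → day 5); asset creation (finishes day 6). That puts its earliest start at day 15; it finishes at 15 + 4 = day 19.
Localization waits on balance pass (finishes day 19), so it starts at day 19 and finishes at 19 + 11 = day 30.
QA pass needs all of localization (finishes day 30); internal playtest (finishes day 14). That puts its earliest start at day 30; it finishes at 30 + 5 = day 35.
Patch build has to wait for QA pass (finishes day 35); asset creation (finishes day 6). The latest of these is day 35, so patch build runs day 35 to 35 + 10 = day 45.

45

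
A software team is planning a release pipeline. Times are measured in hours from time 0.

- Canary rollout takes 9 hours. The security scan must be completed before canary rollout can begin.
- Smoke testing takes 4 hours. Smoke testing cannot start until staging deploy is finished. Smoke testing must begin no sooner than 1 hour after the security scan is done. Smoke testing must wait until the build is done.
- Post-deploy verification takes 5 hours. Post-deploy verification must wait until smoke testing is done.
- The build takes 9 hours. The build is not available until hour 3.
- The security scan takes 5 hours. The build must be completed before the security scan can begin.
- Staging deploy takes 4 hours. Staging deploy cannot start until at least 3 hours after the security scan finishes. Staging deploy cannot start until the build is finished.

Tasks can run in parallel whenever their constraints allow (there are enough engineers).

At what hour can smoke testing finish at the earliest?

28

After its own release at hour 3, the build can start at hour 3 and finishes at hour 12.
The security scan waits on the build (finishes hour 12), so it starts at hour 12 and finishes at 12 + 5 = hour 17.
Staging deploy cannot start until the security scan (finishes hour 17, plus 3-hour gap → hour 20); the build (finishes hour 12). The controlling bound is hour 20, so staging deploy finishes at 20 + 4 = hour 24.
For smoke testing: staging deploy (finishes hour 24); the security scan (finishes hour 17, plus 1-hour gap → hour 18); the build (finishes hour 12). Taking the maximum gives a start of hour 24, and it finishes at 24 + 4 = hour 28.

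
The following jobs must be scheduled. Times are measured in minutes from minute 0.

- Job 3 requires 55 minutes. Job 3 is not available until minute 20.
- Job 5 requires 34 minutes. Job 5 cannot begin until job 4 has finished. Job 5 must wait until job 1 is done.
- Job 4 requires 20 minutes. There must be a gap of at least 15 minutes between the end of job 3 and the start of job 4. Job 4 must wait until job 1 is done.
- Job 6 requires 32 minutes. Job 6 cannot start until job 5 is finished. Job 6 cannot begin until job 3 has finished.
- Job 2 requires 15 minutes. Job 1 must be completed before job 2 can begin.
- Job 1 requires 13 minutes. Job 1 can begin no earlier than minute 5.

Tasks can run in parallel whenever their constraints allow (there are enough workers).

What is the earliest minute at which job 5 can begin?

Job 3 cannot begin until its own release at minute 20. It runs from minute 20 to 20 + 55 = minute 75.
Job 1 waits on its own release at minute 5, so it starts at minute 5 and finishes at 5 + 13 = minute 18.
Job 4 has to wait for job 3 (finishes minute 75, plus 15-minute gap → minute 90); job 1 (finishes minute 18). The latest of these is minute 90, so job 4 runs minute 90 to 90 + 20 = minute 110.
Job 5 waits on job 4 (finishes minute 110); job 1 (finishes minute 18). The latest of these is minute 110, which is the earliest job 5 can start.

110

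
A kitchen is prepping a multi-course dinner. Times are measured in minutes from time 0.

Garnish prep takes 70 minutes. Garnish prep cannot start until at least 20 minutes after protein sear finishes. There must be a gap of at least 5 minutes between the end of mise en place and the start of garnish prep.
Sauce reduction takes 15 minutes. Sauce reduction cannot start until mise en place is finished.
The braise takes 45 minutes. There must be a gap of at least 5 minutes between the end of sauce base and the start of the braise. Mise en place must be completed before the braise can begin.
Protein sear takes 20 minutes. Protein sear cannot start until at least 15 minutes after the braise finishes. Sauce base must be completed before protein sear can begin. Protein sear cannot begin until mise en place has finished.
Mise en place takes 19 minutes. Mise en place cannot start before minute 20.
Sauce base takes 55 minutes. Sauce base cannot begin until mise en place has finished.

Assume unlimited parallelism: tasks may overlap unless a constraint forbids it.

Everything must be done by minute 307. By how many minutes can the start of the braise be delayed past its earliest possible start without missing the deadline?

After its own release at minute 20, mise en place can start at minute 20 and finishes at minute 39.
After mise en place (finishes minute 39), sauce base can start at minute 39 and finishes at minute 94.
For the braise: sauce base (finishes minute 94, plus 5-minute gap → minute 99); mise en place (finishes minute 39). Taking the maximum gives a start of minute 99, and it finishes at 99 + 45 = minute 144.

Working backward from the deadline:
Nothing follows garnish prep; the deadline of minute 307 is its only limit. It must start by 307 − 70 = minute 237.
Protein sear must finish before garnish prep (must start by minute 237, minus 20-minute gap → minute 217). With a 20-minute duration, protein sear must start by 217 − 20 = minute 197.
Since protein sear (must start by minute 197, minus 15-minute gap → minute 182) depends on it, the braise must finish by minute 182. Backing off its 45-minute duration gives a latest start of minute 137.
So the braise can start as early as minute 99 and as late as minute 137, giving 137 − 99 = 38 minutes of slack.

38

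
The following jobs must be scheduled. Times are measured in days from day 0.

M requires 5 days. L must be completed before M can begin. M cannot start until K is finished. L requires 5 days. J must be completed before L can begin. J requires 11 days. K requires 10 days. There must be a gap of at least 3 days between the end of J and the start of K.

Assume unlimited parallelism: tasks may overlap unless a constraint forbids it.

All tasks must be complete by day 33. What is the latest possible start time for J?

To finish by day 33, M (duration 5) must start no later than day 28.
K feeds into M (must start by day 28); so K must finish by day 28 and therefore start by day 18.
L feeds into M (must start by day 28); so L must finish by day 28 and therefore start by day 23.
J feeds K (must start by day 18, minus 3-day gap → day 15); L (must start by day 23). Taking the minimum, J must finish by day 15 and start by 15 − 11 = day 4.

4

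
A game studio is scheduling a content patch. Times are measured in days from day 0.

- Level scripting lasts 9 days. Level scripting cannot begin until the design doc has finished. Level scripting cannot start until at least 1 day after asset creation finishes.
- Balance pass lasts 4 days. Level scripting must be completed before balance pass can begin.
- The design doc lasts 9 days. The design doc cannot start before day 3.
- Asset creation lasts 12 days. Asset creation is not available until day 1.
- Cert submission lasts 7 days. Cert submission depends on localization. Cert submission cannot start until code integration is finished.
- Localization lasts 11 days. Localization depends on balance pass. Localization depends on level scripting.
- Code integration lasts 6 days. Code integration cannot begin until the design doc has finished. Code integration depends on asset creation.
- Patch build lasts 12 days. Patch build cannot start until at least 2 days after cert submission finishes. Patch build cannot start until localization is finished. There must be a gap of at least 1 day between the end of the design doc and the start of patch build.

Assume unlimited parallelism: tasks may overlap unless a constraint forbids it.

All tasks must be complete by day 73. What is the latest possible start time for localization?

Patch build has no dependents, so it just needs to finish by day 73. Starting by 73 − 12 = day 61 achieves that.
Cert submission feeds into patch build (must start by day 61, minus 2-day gap → day 59); so cert submission must finish by day 59 and therefore start by day 52.
Localization feeds cert submission (must start by day 52); patch build (must start by day 61). Taking the minimum, localization must finish by day 52 and start by 52 − 11 = day 41.

41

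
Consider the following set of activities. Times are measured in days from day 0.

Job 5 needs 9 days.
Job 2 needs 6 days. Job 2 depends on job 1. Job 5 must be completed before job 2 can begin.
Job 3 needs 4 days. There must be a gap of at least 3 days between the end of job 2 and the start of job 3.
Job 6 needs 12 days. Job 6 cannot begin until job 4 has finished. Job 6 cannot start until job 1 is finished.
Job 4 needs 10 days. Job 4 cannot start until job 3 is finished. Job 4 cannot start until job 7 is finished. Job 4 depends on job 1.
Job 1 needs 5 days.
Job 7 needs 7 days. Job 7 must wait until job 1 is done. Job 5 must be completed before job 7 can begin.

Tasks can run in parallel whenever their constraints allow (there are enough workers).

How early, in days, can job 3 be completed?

22

Nothing blocks job 5, so it runs from day 0 to day 9.
Job 1 has no prerequisites, so it starts at day 0 and finishes at day 5.
Job 2 has to wait for job 1 (finishes day 5); job 5 (finishes day 9). The latest of these is day 9, so job 2 runs day 9 to 9 + 6 = day 15.
Job 3 cannot begin until job 2 (finishes day 15, plus 3-day gap → day 18). It runs from day 18 to 18 + 4 = day 22.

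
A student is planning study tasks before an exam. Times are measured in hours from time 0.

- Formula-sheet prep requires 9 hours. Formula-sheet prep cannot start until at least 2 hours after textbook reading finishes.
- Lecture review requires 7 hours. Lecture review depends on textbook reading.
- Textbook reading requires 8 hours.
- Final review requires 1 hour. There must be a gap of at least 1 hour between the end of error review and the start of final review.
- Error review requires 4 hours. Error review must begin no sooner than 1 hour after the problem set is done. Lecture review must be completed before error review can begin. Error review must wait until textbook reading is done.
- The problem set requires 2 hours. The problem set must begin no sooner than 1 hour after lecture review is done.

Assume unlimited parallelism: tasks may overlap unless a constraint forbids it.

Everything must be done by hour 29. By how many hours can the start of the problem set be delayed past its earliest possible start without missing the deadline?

4

Nothing blocks textbook reading, so it runs from hour 0 to hour 8.
After textbook reading (finishes hour 8), lecture review can start at hour 8 and finishes at hour 15.
After lecture review (finishes hour 15, plus 1-hour gap → hour 16), the problem set can start at hour 16 and finishes at hour 18.

Working backward from the deadline:
To finish by hour 29, final review (duration 1) must start no later than hour 28.
Error review has to be done before final review (must start by hour 28, minus 1-hour gap → hour 27). That means finishing by hour 27, i.e. starting by 27 − 4 = hour 23.
The problem set must finish before error review (must start by hour 23, minus 1-hour gap → hour 22). With a 2-hour duration, the problem set must start by 22 − 2 = hour 20.
So the problem set can start as early as hour 16 and as late as hour 20, giving 20 − 16 = 4 hours of slack.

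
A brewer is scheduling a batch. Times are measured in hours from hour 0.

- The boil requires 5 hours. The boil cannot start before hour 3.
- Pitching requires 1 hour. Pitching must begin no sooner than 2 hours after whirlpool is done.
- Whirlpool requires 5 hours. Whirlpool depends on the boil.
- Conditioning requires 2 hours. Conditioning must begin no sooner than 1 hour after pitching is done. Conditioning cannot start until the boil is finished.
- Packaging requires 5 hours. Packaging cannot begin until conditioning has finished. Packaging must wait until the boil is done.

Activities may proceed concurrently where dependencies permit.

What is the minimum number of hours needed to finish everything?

The boil cannot begin until its own release at hour 3. It runs from hour 3 to 3 + 5 = hour 8.
Whirlpool waits on the boil (finishes hour 8), so it starts at hour 8 and finishes at 8 + 5 = hour 13.
Pitching cannot begin until whirlpool (finishes hour 13, plus 2-hour gap → hour 15). It runs from hour 15 to 15 + 1 = hour 16.
For conditioning: pitching (finishes hour 16, plus 1-hour gap → hour 17); the boil (finishes hour 8). Taking the maximum gives a start of hour 17, and it finishes at 17 + 2 = hour 19.
For packaging: conditioning (finishes hour 19); the boil (finishes hour 8). Taking the maximum gives a start of hour 19, and it finishes at 19 + 5 = hour 24.
All tasks are finished once the last one completes. Finish times: The boil at 8, Whirlpool at 13, Pitching at 16, Conditioning at 19, Packaging at 24. The latest is hour 24.

24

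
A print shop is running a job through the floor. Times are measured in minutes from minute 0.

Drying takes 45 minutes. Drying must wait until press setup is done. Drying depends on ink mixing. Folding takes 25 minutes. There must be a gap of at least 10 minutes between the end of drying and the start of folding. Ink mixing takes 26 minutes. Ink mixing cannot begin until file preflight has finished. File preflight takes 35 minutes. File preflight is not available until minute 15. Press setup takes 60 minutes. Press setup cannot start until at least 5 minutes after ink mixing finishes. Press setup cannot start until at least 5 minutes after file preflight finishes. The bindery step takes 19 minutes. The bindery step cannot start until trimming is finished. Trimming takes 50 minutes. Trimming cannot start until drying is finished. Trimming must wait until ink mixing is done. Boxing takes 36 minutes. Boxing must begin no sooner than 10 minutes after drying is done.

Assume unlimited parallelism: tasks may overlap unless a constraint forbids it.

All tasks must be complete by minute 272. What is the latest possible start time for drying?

158

To finish by minute 272, the bindery step (duration 19) must start no later than minute 253.
Trimming must finish before the bindery step (must start by minute 253). With a 50-minute duration, trimming must start by 253 − 50 = minute 203.
Nothing follows folding; the deadline of minute 272 is its only limit. It must start by 272 − 25 = minute 247.
To finish by minute 272, boxing (duration 36) must start no later than minute 236.
Drying must finish in time for trimming (must start by minute 203); folding (must start by minute 247, minus 10-minute gap → minute 237); boxing (must start by minute 236, minus 10-minute gap → minute 226). The tightest is minute 203, so drying must start by 203 − 45 = minute 158.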